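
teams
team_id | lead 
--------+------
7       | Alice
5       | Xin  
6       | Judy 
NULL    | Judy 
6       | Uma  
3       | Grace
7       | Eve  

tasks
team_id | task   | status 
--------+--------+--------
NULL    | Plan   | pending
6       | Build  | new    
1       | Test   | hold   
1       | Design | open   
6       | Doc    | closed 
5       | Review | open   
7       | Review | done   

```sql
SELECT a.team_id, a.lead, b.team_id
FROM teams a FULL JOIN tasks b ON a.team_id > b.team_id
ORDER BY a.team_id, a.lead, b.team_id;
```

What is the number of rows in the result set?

23

FULL OUTER JOIN keeps every row from both sides; unmatched rows get NULL for the other side's columns.
Matching on a.team_id > b.team_id. A NULL in a compared column never satisfies the condition.
- a[0] team_id=7 → 5 match(es) in b → 5 row(s).
- a[1] team_id=5 → 2 match(es) in b → 2 row(s).
- a[2] team_id=6 → 3 match(es) in b → 3 row(s).
- a[3] team_id=NULL → no match; kept with NULLs on the b side.
- a[4] team_id=6 → 3 match(es) in b → 3 row(s).
- a[5] team_id=3 → 2 match(es) in b → 2 row(s).
- a[6] team_id=7 → 5 match(es) in b → 5 row(s).
- 2 b row(s) had no a match → kept, a columns NULL.
Total: 20 matched + 3 padded = 23 rows.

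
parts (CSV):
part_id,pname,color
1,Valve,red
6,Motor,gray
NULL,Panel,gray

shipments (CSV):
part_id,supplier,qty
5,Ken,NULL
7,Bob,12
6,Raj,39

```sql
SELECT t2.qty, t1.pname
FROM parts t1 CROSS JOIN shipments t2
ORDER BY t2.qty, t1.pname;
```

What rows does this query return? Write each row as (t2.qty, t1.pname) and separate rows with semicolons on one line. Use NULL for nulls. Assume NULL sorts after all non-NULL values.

(12, Motor); (12, Panel); (12, Valve); (39, Motor); (39, Panel); (39, Valve); (NULL, Motor); (NULL, Panel); (NULL, Valve)

CROSS JOIN pairs every row of `parts` with every row of `shipments`: 3 × 3 = 9 rows.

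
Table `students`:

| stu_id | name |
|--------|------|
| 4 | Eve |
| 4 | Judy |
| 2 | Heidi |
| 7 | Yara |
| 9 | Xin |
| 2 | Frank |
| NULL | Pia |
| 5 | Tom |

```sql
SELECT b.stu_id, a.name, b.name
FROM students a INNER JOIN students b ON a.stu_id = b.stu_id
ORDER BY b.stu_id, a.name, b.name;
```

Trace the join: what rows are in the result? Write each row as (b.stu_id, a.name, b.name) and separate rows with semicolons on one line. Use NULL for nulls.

INNER JOIN keeps only pairs where the ON condition holds.
Matching on a.stu_id = b.stu_id. A NULL in a compared column never satisfies the condition.
- a[0] stu_id=4 → 2 match(es) in b → 2 row(s).
- a[1] stu_id=4 → 2 match(es) in b → 2 row(s).
- a[2] stu_id=2 → 2 match(es) in b → 2 row(s).
- a[3] stu_id=7 → 1 match(es) in b → 1 row(s).
- a[4] stu_id=9 → 1 match(es) in b → 1 row(s).
- a[5] stu_id=2 → 2 match(es) in b → 2 row(s).
- a[6] stu_id=NULL → no match; dropped.
- a[7] stu_id=5 → 1 match(es) in b → 1 row(s).

(2, Frank, Frank); (2, Frank, Heidi); (2, Heidi, Frank); (2, Heidi, Heidi); (4, Eve, Eve); (4, Eve, Judy); (4, Judy, Eve); (4, Judy, Judy); (5, Tom, Tom); (7, Yara, Yara); (9, Xin, Xin)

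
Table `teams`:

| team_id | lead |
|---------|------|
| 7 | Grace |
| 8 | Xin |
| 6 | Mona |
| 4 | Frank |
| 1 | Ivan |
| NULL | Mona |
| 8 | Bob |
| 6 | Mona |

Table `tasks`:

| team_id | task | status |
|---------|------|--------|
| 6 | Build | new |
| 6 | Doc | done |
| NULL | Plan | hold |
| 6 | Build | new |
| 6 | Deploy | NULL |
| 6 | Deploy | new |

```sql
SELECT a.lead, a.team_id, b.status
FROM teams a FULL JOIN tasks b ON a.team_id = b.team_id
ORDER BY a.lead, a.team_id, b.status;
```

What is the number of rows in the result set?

17

FULL OUTER JOIN keeps every row from both sides; unmatched rows get NULL for the other side's columns.
Matching on a.team_id = b.team_id. A NULL in a compared column never satisfies the condition.
Matched pairs: 10; unmatched a rows kept: 6; unmatched b rows kept: 1.
Total: 10 matched + 7 padded = 17 rows.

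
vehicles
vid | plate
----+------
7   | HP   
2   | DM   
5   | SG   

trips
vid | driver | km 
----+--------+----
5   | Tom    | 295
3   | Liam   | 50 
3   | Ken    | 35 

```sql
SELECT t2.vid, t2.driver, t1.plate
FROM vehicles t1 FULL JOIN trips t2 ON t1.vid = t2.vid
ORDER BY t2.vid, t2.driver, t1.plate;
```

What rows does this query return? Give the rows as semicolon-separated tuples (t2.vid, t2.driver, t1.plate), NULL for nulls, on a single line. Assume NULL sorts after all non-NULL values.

(3, Ken, NULL); (3, Liam, NULL); (5, Tom, SG); (NULL, NULL, DM); (NULL, NULL, HP)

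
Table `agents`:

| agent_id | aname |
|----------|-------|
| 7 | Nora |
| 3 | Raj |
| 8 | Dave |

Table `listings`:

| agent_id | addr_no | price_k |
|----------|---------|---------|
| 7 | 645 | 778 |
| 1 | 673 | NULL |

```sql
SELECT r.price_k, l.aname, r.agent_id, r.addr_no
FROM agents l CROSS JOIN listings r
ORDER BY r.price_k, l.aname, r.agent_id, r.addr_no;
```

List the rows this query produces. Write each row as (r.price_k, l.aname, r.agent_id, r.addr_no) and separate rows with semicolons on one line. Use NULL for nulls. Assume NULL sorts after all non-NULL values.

CROSS JOIN pairs every row of `agents` with every row of `listings`: 3 × 2 = 6 rows.

(778, Dave, 7, 645); (778, Nora, 7, 645); (778, Raj, 7, 645); (NULL, Dave, 1, 673); (NULL, Nora, 1, 673); (NULL, Raj, 1, 673)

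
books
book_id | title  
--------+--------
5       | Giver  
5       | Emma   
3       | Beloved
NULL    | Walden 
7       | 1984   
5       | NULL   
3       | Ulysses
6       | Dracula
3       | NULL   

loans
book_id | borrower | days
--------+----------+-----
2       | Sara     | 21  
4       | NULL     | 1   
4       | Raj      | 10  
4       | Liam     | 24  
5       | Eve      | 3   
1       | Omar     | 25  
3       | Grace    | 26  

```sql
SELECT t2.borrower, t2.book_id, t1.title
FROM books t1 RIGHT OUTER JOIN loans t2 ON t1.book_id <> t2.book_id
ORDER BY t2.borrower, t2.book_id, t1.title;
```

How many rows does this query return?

RIGHT JOIN keeps every row from `loans`; unmatched rows get NULL for `books`'s columns.
Matching on t1.book_id <> t2.book_id. A NULL in a compared column never satisfies the condition.
Matched pairs: 50; unmatched t2 rows kept: 0.
Total: 50 rows.

50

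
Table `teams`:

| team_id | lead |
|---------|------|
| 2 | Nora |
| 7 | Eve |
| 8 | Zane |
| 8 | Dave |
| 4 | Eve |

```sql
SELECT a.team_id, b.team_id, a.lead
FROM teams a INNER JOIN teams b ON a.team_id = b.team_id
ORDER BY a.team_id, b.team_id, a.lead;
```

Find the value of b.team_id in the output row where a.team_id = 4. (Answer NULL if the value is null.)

4

INNER JOIN keeps only pairs where the ON condition holds.
Matching on a.team_id = b.team_id.
- team_id=2: 1 matching b row(s), so 1 row(s) emitted.
- team_id=7: 1 matching b row(s), so 1 row(s) emitted.
- team_id=8: 2 matching b row(s), so 2 row(s) emitted.
- team_id=8: 2 matching b row(s), so 2 row(s) emitted.
- team_id=4: 1 matching b row(s), so 1 row(s) emitted.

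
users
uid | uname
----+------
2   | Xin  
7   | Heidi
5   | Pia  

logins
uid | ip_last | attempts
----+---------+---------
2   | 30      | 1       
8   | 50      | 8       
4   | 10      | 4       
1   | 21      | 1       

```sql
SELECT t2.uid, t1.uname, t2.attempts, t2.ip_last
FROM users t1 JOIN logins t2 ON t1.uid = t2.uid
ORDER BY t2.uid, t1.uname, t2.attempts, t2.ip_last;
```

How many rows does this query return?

INNER JOIN keeps only pairs where the ON condition holds.
Matching on t1.uid = t2.uid.
Matched pairs: 1.
Total: 1 rows.

1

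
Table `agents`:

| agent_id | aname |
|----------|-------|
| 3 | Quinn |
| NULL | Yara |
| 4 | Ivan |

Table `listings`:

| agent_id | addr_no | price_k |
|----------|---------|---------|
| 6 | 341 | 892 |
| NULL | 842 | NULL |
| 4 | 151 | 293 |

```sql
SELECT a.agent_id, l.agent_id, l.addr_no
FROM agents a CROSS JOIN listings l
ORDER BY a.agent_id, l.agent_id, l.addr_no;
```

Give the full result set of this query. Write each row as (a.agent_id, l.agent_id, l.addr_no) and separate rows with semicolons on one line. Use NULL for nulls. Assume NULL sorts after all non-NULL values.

(3, 4, 151); (3, 6, 341); (3, NULL, 842); (4, 4, 151); (4, 6, 341); (4, NULL, 842); (NULL, 4, 151); (NULL, 6, 341); (NULL, NULL, 842)

CROSS JOIN pairs every row of `agents` with every row of `listings`: 3 × 3 = 9 rows.
After projecting and ordering:
a.agent_id | l.agent_id | l.addr_no
3 | 4 | 151
3 | 6 | 341
3 | NULL | 842
4 | 4 | 151
4 | 6 | 341
4 | NULL | 842
NULL | 4 | 151
NULL | 6 | 341
NULL | NULL | 842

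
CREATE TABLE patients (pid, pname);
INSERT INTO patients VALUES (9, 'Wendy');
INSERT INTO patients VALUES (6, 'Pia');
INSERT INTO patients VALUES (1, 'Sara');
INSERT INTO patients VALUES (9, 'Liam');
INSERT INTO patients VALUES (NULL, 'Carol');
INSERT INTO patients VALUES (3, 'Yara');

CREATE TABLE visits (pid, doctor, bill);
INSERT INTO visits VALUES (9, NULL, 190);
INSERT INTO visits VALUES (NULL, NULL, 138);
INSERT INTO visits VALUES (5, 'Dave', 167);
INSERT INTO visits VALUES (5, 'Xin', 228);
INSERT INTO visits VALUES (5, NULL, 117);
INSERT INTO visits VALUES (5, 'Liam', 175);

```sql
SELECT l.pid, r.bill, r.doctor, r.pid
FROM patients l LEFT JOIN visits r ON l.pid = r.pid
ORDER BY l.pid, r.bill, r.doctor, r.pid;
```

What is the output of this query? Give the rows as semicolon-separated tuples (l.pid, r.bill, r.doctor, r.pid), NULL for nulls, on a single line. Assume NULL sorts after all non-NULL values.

LEFT JOIN keeps every row from `patients`; unmatched rows get NULL for `visits`'s columns.
Matching on l.pid = r.pid. A NULL in a compared column never satisfies the condition.
Matched pairs: 2; unmatched l rows kept: 4.

(1, NULL, NULL, NULL); (3, NULL, NULL, NULL); (6, NULL, NULL, NULL); (9, 190, NULL, 9); (9, 190, NULL, 9); (NULL, NULL, NULL, NULL)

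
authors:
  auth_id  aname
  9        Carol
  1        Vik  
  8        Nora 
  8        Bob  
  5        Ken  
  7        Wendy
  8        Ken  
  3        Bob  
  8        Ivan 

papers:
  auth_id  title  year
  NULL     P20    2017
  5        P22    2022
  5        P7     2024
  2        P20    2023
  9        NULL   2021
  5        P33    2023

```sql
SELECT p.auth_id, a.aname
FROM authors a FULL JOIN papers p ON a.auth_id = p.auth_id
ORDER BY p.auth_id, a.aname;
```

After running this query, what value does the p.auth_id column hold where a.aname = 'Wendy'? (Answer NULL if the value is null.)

NULL

FULL OUTER JOIN keeps every row from both sides; unmatched rows get NULL for the other side's columns.
Matching on a.auth_id = p.auth_id. A NULL in a compared column never satisfies the condition.
- a row (auth_id=9): matches 1 p row(s) → 1 output row(s).
- a row (auth_id=1): no match → kept, p columns NULL.
- a row (auth_id=8): no match → kept, p columns NULL.
- a row (auth_id=8): no match → kept, p columns NULL.
- a row (auth_id=5): matches 3 p row(s) → 3 output row(s).
- a row (auth_id=7): no match → kept, p columns NULL.
- a row (auth_id=8): no match → kept, p columns NULL.
- a row (auth_id=3): no match → kept, p columns NULL.
- a row (auth_id=8): no match → kept, p columns NULL.
- 2 p row(s) had no a match → kept, a columns NULL.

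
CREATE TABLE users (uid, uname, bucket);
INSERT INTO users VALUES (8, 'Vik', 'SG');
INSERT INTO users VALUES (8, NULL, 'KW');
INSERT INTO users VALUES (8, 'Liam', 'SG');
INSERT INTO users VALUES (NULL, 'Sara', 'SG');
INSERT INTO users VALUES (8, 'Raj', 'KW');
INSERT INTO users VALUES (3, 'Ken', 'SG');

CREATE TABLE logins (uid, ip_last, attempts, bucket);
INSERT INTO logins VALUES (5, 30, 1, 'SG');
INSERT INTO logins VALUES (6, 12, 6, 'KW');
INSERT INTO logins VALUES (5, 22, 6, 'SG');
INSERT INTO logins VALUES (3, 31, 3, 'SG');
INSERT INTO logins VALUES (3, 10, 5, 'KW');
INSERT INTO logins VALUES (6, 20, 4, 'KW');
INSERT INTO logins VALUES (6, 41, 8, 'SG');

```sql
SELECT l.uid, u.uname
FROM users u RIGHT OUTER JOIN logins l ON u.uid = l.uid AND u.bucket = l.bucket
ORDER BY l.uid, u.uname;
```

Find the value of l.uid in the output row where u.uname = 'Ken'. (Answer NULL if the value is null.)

3

RIGHT JOIN keeps every row from `logins`; unmatched rows get NULL for `users`'s columns.
Matching on u.uid = l.uid AND u.bucket = l.bucket. A NULL in a compared column never satisfies the condition.
- u[0] uid=8, bucket=SG → no match.
- u[1] uid=8, bucket=KW → no match.
- u[2] uid=8, bucket=SG → no match.
- u[3] uid=NULL, bucket=SG → no match.
- u[4] uid=8, bucket=KW → no match.
- u[5] uid=3, bucket=SG → 1 match(es) in l → 1 row(s).
- 6 row(s) from l found no u partner → padded with NULL.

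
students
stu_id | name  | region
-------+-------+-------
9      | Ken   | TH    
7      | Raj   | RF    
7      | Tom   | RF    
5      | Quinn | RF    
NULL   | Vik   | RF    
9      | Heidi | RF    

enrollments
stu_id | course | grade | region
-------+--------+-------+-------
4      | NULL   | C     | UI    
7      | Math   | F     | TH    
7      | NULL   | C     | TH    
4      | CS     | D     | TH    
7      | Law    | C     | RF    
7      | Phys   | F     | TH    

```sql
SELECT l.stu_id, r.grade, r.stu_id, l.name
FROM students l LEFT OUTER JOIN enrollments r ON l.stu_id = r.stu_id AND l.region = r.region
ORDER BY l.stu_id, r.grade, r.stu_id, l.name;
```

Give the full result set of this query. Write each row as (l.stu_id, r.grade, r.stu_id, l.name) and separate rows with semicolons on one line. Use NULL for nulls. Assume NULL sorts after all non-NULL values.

(5, NULL, NULL, Quinn); (7, C, 7, Raj); (7, C, 7, Tom); (9, NULL, NULL, Heidi); (9, NULL, NULL, Ken); (NULL, NULL, NULL, Vik)

LEFT JOIN keeps every row from `students`; unmatched rows get NULL for `enrollments`'s columns.
Matching on l.stu_id = r.stu_id AND l.region = r.region. A NULL in a compared column never satisfies the condition.
- stu_id=9, region=TH: no r row matches, row kept with r columns NULL.
- stu_id=7, region=RF: 1 matching r row(s), so 1 row(s) emitted.
- stu_id=7, region=RF: 1 matching r row(s), so 1 row(s) emitted.
- stu_id=5, region=RF: no r row matches, row kept with r columns NULL.
- stu_id=NULL, region=RF: no r row matches, row kept with r columns NULL.
- stu_id=9, region=RF: no r row matches, row kept with r columns NULL.
After projecting and ordering:
l.stu_id | r.grade | r.stu_id | l.name
5 | NULL | NULL | Quinn
7 | C | 7 | Raj
7 | C | 7 | Tom
9 | NULL | NULL | Heidi
9 | NULL | NULL | Ken
NULL | NULL | NULL | Vik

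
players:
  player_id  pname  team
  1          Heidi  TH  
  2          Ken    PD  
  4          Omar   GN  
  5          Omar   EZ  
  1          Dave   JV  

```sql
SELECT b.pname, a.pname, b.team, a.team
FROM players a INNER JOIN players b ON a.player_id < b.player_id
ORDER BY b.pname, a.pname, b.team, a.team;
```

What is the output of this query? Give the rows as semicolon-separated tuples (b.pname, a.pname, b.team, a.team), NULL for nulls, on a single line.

(Ken, Dave, PD, JV); (Ken, Heidi, PD, TH); (Omar, Dave, EZ, JV); (Omar, Dave, GN, JV); (Omar, Heidi, EZ, TH); (Omar, Heidi, GN, TH); (Omar, Ken, EZ, PD); (Omar, Ken, GN, PD); (Omar, Omar, EZ, GN)

INNER JOIN keeps only pairs where the ON condition holds.
Matching on a.player_id < b.player_id.
Matched pairs: 9.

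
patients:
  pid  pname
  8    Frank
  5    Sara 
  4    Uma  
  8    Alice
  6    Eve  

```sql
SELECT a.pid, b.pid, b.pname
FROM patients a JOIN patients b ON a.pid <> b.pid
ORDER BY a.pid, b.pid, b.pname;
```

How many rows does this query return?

INNER JOIN keeps only pairs where the ON condition holds.
Matching on a.pid <> b.pid.
Matched pairs: 18.
Total: 18 rows.

18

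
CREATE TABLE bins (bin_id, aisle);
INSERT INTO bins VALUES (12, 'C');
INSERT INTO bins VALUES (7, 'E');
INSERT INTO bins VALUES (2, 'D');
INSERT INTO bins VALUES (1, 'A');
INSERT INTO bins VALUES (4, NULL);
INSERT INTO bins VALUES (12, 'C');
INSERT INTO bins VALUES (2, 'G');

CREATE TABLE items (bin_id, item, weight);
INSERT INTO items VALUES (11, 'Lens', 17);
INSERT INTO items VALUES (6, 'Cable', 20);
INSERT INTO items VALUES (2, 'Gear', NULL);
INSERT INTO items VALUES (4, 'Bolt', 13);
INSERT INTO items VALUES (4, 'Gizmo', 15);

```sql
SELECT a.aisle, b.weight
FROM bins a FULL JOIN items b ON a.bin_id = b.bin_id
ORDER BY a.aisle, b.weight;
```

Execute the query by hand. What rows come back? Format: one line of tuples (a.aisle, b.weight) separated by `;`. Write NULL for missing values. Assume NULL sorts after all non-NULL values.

FULL OUTER JOIN keeps every row from both sides; unmatched rows get NULL for the other side's columns.
Matching on a.bin_id = b.bin_id.
Matched pairs: 4; unmatched a rows kept: 4; unmatched b rows kept: 2.

(A, NULL); (C, NULL); (C, NULL); (D, NULL); (E, NULL); (G, NULL); (NULL, 13); (NULL, 15); (NULL, 17); (NULL, 20)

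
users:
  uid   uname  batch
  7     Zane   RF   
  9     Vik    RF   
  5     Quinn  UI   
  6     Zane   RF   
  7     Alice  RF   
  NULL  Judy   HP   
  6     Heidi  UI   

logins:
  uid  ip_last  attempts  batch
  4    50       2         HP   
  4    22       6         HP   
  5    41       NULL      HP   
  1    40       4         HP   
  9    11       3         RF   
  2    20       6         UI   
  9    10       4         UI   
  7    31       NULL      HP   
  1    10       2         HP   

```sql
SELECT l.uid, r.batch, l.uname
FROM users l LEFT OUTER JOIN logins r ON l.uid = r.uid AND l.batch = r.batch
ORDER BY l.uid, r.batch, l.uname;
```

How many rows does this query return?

7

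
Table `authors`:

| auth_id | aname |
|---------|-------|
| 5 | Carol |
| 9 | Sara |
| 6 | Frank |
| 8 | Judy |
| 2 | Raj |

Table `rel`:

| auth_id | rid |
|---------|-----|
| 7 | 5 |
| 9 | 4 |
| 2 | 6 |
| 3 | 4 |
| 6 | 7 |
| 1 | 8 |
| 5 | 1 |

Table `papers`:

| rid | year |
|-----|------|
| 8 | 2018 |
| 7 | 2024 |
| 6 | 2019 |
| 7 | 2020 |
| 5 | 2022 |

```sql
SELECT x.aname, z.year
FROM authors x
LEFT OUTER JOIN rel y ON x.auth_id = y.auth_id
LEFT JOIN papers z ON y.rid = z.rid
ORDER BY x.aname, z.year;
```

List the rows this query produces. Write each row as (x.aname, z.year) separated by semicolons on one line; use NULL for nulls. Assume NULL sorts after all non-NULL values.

(Carol, NULL); (Frank, 2020); (Frank, 2024); (Judy, NULL); (Raj, 2019); (Sara, NULL)

Joins associate left-to-right: authors LEFT JOIN rel on auth_id gives 5 intermediate row(s).
Then LEFT JOIN `papers z` on rid: each of those 5 rows is kept; rows whose y.rid has no match in z get NULL for z's columns.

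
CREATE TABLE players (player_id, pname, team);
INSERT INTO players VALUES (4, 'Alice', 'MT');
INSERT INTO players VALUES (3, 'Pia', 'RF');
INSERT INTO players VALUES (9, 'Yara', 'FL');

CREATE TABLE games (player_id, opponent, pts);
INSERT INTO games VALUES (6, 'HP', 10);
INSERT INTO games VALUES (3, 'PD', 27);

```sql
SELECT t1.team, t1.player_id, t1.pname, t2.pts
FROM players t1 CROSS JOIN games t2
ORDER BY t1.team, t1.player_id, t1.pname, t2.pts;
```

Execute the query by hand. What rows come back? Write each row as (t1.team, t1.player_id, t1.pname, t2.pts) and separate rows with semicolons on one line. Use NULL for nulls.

CROSS JOIN pairs every row of `players` with every row of `games`: 3 × 2 = 6 rows.
After projecting and ordering:
t1.team | t1.player_id | t1.pname | t2.pts
FL | 9 | Yara | 10
FL | 9 | Yara | 27
MT | 4 | Alice | 10
MT | 4 | Alice | 27
RF | 3 | Pia | 10
RF | 3 | Pia | 27

(FL, 9, Yara, 10); (FL, 9, Yara, 27); (MT, 4, Alice, 10); (MT, 4, Alice, 27); (RF, 3, Pia, 10); (RF, 3, Pia, 27)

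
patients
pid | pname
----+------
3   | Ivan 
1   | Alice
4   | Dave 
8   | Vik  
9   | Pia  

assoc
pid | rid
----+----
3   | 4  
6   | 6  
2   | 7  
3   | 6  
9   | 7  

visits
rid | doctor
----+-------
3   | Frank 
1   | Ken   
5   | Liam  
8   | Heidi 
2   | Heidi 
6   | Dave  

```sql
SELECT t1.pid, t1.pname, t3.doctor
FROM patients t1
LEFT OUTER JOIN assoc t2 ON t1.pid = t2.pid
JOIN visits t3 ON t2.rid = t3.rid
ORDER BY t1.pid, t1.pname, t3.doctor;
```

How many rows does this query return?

1

Step 1 — t1 LEFT JOIN t2 on pid → 6 row(s).
Then INNER JOIN `visits t3` on rid: keep only rows whose t2.rid appears in t3.
Result: 1 row(s).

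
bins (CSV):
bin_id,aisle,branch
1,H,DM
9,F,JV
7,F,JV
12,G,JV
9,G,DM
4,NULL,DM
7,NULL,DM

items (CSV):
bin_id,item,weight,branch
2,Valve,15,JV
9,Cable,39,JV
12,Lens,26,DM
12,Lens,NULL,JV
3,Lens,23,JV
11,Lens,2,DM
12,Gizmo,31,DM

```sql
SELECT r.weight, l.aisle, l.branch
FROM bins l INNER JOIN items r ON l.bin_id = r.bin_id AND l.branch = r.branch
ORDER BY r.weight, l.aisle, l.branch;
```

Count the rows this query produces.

INNER JOIN keeps only pairs where the ON condition holds.
Matching on l.bin_id = r.bin_id AND l.branch = r.branch.
Matched pairs: 2.
Total: 2 rows.

2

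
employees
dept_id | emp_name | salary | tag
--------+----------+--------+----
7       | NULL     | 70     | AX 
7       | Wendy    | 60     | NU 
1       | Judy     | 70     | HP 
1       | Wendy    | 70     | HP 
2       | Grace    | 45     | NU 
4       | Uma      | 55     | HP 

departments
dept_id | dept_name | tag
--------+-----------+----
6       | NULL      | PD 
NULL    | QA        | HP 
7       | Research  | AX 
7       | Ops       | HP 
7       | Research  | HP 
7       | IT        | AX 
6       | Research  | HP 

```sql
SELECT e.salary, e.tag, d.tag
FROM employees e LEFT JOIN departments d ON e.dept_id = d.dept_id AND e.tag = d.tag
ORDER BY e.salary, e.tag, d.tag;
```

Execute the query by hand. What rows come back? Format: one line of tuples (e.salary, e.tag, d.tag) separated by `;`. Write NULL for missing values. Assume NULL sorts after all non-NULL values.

(45, NU, NULL); (55, HP, NULL); (60, NU, NULL); (70, AX, AX); (70, AX, AX); (70, HP, NULL); (70, HP, NULL)

LEFT JOIN keeps every row from `employees`; unmatched rows get NULL for `departments`'s columns.
Matching on e.dept_id = d.dept_id AND e.tag = d.tag. A NULL in a compared column never satisfies the condition.
- e row (dept_id=7, tag=AX): matches 2 d row(s) → 2 output row(s).
- e row (dept_id=7, tag=NU): no match → kept, d columns NULL.
- e row (dept_id=1, tag=HP): no match → kept, d columns NULL.
- e row (dept_id=1, tag=HP): no match → kept, d columns NULL.
- e row (dept_id=2, tag=NU): no match → kept, d columns NULL.
- e row (dept_id=4, tag=HP): no match → kept, d columns NULL.
After projecting and ordering:
e.salary | e.tag | d.tag
45 | NU | NULL
55 | HP | NULL
60 | NU | NULL
70 | AX | AX
70 | AX | AX
70 | HP | NULL
70 | HP | NULL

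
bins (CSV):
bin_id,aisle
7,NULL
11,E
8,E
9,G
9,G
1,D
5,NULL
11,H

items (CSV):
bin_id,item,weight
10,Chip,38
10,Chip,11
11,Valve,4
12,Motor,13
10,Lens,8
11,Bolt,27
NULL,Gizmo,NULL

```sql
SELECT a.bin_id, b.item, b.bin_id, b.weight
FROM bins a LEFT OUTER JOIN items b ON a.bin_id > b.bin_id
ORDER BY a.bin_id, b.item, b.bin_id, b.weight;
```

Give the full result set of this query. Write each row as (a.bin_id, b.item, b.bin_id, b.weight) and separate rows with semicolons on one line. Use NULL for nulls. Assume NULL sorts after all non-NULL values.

LEFT JOIN keeps every row from `bins`; unmatched rows get NULL for `items`'s columns.
Matching on a.bin_id > b.bin_id. A NULL in a compared column never satisfies the condition.
- a[0] bin_id=7 → no match; kept with NULLs on the b side.
- a[1] bin_id=11 → 3 match(es) in b → 3 row(s).
- a[2] bin_id=8 → no match; kept with NULLs on the b side.
- a[3] bin_id=9 → no match; kept with NULLs on the b side.
- a[4] bin_id=9 → no match; kept with NULLs on the b side.
- a[5] bin_id=1 → no match; kept with NULLs on the b side.
- a[6] bin_id=5 → no match; kept with NULLs on the b side.
- a[7] bin_id=11 → 3 match(es) in b → 3 row(s).

(1, NULL, NULL, NULL); (5, NULL, NULL, NULL); (7, NULL, NULL, NULL); (8, NULL, NULL, NULL); (9, NULL, NULL, NULL); (9, NULL, NULL, NULL); (11, Chip, 10, 11); (11, Chip, 10, 11); (11, Chip, 10, 38); (11, Chip, 10, 38); (11, Lens, 10, 8); (11, Lens, 10, 8)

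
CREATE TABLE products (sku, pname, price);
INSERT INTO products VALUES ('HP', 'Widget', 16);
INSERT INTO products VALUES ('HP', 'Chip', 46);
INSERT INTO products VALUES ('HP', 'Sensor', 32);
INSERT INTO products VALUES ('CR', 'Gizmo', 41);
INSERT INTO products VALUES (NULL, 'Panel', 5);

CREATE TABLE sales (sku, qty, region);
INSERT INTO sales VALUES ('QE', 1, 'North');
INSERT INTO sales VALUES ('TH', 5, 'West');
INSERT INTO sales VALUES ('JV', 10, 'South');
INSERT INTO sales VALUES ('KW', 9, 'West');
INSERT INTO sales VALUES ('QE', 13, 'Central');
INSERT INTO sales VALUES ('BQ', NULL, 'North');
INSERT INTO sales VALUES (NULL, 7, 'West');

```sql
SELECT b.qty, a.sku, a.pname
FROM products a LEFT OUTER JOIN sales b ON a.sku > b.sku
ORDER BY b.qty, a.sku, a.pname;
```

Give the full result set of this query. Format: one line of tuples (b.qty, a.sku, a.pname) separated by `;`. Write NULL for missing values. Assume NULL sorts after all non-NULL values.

(NULL, CR, Gizmo); (NULL, HP, Chip); (NULL, HP, Sensor); (NULL, HP, Widget); (NULL, NULL, Panel)

LEFT JOIN keeps every row from `products`; unmatched rows get NULL for `sales`'s columns.
Matching on a.sku > b.sku. A NULL in a compared column never satisfies the condition.
Matched pairs: 4; unmatched a rows kept: 1.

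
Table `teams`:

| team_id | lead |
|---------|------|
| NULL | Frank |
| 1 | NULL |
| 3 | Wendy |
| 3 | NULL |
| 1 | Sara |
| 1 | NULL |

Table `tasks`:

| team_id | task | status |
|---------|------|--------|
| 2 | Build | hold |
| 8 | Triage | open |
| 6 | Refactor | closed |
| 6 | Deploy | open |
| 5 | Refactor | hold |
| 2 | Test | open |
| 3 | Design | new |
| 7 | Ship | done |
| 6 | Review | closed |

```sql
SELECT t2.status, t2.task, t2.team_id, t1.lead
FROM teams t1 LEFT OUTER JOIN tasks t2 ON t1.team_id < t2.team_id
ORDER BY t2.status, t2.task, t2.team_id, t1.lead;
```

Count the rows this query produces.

40

LEFT JOIN keeps every row from `teams`; unmatched rows get NULL for `tasks`'s columns.
Matching on t1.team_id < t2.team_id. A NULL in a compared column never satisfies the condition.
- t1 row (team_id=NULL): no match → kept, t2 columns NULL.
- t1 row (team_id=1): matches 9 t2 row(s) → 9 output row(s).
- t1 row (team_id=3): matches 6 t2 row(s) → 6 output row(s).
- t1 row (team_id=3): matches 6 t2 row(s) → 6 output row(s).
- t1 row (team_id=1): matches 9 t2 row(s) → 9 output row(s).
- t1 row (team_id=1): matches 9 t2 row(s) → 9 output row(s).
Total: 39 matched + 1 padded = 40 rows.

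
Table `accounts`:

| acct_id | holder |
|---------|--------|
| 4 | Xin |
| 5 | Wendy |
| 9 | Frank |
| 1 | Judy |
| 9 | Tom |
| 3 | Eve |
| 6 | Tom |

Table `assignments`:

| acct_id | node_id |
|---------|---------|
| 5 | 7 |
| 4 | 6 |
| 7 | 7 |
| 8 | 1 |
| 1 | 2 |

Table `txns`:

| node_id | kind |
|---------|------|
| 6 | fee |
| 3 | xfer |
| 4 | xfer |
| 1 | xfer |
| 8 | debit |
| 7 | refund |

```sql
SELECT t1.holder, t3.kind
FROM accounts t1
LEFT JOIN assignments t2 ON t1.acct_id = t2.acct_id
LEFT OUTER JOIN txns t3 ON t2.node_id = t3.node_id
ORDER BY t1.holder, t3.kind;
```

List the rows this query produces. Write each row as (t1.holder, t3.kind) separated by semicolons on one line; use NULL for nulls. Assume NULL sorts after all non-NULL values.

(Eve, NULL); (Frank, NULL); (Judy, NULL); (Tom, NULL); (Tom, NULL); (Wendy, refund); (Xin, fee)

Joins associate left-to-right: accounts LEFT JOIN assignments on acct_id gives 7 intermediate row(s).
Then LEFT JOIN `txns t3` on node_id: each of those 7 rows is kept; rows whose t2.node_id has no match in t3 get NULL for t3's columns.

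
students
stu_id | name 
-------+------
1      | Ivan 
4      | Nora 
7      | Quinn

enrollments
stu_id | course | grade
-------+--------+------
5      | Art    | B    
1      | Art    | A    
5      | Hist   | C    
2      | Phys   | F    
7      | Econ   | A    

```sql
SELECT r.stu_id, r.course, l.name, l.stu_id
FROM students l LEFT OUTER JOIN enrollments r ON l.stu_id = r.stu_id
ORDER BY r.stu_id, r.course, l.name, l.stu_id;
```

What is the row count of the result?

3

LEFT JOIN keeps every row from `students`; unmatched rows get NULL for `enrollments`'s columns.
Matching on l.stu_id = r.stu_id.
- l[0] stu_id=1 → 1 match(es) in r → 1 row(s).
- l[1] stu_id=4 → no match; kept with NULLs on the r side.
- l[2] stu_id=7 → 1 match(es) in r → 1 row(s).
Total: 2 matched + 1 padded = 3 rows.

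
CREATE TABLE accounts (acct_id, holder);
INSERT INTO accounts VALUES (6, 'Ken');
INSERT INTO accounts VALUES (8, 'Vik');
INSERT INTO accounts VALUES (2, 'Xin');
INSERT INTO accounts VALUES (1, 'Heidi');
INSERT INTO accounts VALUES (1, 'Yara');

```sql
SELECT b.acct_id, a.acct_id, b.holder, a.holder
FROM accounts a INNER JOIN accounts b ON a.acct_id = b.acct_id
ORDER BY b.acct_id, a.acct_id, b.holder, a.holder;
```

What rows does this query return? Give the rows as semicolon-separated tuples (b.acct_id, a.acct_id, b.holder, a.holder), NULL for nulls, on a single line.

INNER JOIN keeps only pairs where the ON condition holds.
Matching on a.acct_id = b.acct_id.
- acct_id=6: 1 matching b row(s), so 1 row(s) emitted.
- acct_id=8: 1 matching b row(s), so 1 row(s) emitted.
- acct_id=2: 1 matching b row(s), so 1 row(s) emitted.
- acct_id=1: 2 matching b row(s), so 2 row(s) emitted.
- acct_id=1: 2 matching b row(s), so 2 row(s) emitted.
After projecting and ordering:
b.acct_id | a.acct_id | b.holder | a.holder
1 | 1 | Heidi | Heidi
1 | 1 | Heidi | Yara
1 | 1 | Yara | Heidi
1 | 1 | Yara | Yara
2 | 2 | Xin | Xin
6 | 6 | Ken | Ken
8 | 8 | Vik | Vik

(1, 1, Heidi, Heidi); (1, 1, Heidi, Yara); (1, 1, Yara, Heidi); (1, 1, Yara, Yara); (2, 2, Xin, Xin); (6, 6, Ken, Ken); (8, 8, Vik, Vik)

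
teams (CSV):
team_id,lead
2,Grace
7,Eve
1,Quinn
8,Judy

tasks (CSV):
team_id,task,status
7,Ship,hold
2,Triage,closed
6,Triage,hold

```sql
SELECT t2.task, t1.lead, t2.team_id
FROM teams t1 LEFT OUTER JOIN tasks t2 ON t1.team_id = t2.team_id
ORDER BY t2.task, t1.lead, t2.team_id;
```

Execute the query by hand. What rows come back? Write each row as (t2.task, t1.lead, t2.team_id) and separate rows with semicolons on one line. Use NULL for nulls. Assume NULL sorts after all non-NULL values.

(Ship, Eve, 7); (Triage, Grace, 2); (NULL, Judy, NULL); (NULL, Quinn, NULL)

LEFT JOIN keeps every row from `teams`; unmatched rows get NULL for `tasks`'s columns.
Matching on t1.team_id = t2.team_id.
- t1 row (team_id=2): matches 1 t2 row(s) → 1 output row(s).
- t1 row (team_id=7): matches 1 t2 row(s) → 1 output row(s).
- t1 row (team_id=1): no match → kept, t2 columns NULL.
- t1 row (team_id=8): no match → kept, t2 columns NULL.
After projecting and ordering:
t2.task | t1.lead | t2.team_id
Ship | Eve | 7
Triage | Grace | 2
NULL | Judy | NULL
NULL | Quinn | NULL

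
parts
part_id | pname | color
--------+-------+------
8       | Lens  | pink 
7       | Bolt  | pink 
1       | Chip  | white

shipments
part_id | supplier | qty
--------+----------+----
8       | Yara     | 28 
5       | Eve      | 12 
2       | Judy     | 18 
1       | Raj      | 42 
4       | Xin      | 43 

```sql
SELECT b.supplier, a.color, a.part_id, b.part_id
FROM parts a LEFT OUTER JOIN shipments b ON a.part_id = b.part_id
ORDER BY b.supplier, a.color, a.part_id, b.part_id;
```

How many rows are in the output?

3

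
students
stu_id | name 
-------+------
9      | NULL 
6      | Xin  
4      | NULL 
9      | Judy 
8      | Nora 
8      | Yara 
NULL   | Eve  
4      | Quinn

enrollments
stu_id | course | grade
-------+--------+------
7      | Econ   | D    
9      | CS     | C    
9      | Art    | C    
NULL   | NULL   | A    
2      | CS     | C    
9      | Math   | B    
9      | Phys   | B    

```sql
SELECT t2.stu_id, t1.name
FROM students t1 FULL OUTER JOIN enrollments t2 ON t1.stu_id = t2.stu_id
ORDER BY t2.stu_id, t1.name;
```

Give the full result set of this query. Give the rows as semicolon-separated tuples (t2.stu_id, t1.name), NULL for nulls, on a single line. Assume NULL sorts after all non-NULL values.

(2, NULL); (7, NULL); (9, Judy); (9, Judy); (9, Judy); (9, Judy); (9, NULL); (9, NULL); (9, NULL); (9, NULL); (NULL, Eve); (NULL, Nora); (NULL, Quinn); (NULL, Xin); (NULL, Yara); (NULL, NULL); (NULL, NULL)

FULL OUTER JOIN keeps every row from both sides; unmatched rows get NULL for the other side's columns.
Matching on t1.stu_id = t2.stu_id. A NULL in a compared column never satisfies the condition.
- t1 (stu_id=9) pairs with 4 row(s) of t2.
- t1 (stu_id=6) has no partner → padded with NULL.
- t1 (stu_id=4) has no partner → padded with NULL.
- t1 (stu_id=9) pairs with 4 row(s) of t2.
- t1 (stu_id=8) has no partner → padded with NULL.
- t1 (stu_id=8) has no partner → padded with NULL.
- t1 (stu_id=NULL) has no partner → padded with NULL.
- t1 (stu_id=4) has no partner → padded with NULL.
- 3 row(s) from t2 found no t1 partner → padded with NULL.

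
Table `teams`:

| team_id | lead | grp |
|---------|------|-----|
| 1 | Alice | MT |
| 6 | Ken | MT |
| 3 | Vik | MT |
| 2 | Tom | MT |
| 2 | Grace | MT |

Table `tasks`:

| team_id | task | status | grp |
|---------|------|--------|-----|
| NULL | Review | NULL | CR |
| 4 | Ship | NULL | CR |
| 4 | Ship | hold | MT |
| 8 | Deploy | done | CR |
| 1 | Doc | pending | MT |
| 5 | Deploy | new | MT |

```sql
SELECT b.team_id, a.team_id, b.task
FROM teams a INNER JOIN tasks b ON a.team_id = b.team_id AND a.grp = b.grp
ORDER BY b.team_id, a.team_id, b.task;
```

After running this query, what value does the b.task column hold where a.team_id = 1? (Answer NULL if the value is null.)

INNER JOIN keeps only pairs where the ON condition holds.
Matching on a.team_id = b.team_id AND a.grp = b.grp. A NULL in a compared column never satisfies the condition.
- team_id=1, grp=MT: 1 matching b row(s), so 1 row(s) emitted.
- team_id=6, grp=MT: no matching b row, dropped.
- team_id=3, grp=MT: no matching b row, dropped.
- team_id=2, grp=MT: no matching b row, dropped.
- team_id=2, grp=MT: no matching b row, dropped.

Doc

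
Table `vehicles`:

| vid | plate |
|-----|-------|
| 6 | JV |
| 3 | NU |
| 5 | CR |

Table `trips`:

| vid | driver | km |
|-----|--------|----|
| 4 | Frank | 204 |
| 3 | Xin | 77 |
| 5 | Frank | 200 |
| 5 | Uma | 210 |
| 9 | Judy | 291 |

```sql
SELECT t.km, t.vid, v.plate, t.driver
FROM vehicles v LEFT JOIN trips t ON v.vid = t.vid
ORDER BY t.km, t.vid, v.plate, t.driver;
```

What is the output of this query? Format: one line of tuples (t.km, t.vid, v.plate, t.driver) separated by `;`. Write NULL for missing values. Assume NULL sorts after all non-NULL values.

(77, 3, NU, Xin); (200, 5, CR, Frank); (210, 5, CR, Uma); (NULL, NULL, JV, NULL)

LEFT JOIN keeps every row from `vehicles`; unmatched rows get NULL for `trips`'s columns.
Matching on v.vid = t.vid.
Matched pairs: 3; unmatched v rows kept: 1.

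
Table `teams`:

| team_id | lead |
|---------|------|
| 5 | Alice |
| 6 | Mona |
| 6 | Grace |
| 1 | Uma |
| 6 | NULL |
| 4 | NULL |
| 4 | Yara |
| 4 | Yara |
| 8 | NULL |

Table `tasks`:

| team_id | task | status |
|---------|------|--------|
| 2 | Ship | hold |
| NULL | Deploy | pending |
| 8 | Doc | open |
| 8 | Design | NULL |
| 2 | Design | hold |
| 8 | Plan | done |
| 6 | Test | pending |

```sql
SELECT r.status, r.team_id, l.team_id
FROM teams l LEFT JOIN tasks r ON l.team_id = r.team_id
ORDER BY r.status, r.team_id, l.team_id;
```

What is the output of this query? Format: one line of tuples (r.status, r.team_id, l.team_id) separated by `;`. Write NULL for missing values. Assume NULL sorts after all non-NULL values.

(done, 8, 8); (open, 8, 8); (pending, 6, 6); (pending, 6, 6); (pending, 6, 6); (NULL, 8, 8); (NULL, NULL, 1); (NULL, NULL, 4); (NULL, NULL, 4); (NULL, NULL, 4); (NULL, NULL, 5)

LEFT JOIN keeps every row from `teams`; unmatched rows get NULL for `tasks`'s columns.
Matching on l.team_id = r.team_id. A NULL in a compared column never satisfies the condition.
- team_id=5: no r row matches, row kept with r columns NULL.
- team_id=6: 1 matching r row(s), so 1 row(s) emitted.
- team_id=6: 1 matching r row(s), so 1 row(s) emitted.
- team_id=1: no r row matches, row kept with r columns NULL.
- team_id=6: 1 matching r row(s), so 1 row(s) emitted.
- team_id=4: no r row matches, row kept with r columns NULL.
- team_id=4: no r row matches, row kept with r columns NULL.
- team_id=4: no r row matches, row kept with r columns NULL.
- team_id=8: 3 matching r row(s), so 3 row(s) emitted.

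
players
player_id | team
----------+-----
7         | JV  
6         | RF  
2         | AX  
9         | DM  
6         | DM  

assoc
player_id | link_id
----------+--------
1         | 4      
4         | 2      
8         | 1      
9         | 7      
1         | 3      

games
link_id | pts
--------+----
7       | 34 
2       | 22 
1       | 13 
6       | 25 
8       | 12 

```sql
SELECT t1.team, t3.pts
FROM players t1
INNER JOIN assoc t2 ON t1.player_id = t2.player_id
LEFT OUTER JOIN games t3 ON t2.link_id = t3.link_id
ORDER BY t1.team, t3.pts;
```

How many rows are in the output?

Joins associate left-to-right: players INNER JOIN assoc on player_id gives 1 intermediate row(s).
Then LEFT JOIN `games t3` on link_id: each of those 1 rows is kept; rows whose t2.link_id has no match in t3 get NULL for t3's columns.
Result: 1 row(s).

1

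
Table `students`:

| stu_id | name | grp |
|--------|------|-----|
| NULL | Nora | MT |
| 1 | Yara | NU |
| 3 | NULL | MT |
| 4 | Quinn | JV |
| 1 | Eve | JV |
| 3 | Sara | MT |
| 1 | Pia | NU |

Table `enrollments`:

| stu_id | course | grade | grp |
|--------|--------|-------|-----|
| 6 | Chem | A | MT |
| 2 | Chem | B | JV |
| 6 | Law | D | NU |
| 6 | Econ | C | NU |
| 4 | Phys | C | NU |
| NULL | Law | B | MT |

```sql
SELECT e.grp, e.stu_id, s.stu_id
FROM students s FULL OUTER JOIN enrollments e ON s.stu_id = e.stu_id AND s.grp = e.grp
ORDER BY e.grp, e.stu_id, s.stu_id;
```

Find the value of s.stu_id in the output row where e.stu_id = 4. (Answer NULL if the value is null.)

NULL

FULL OUTER JOIN keeps every row from both sides; unmatched rows get NULL for the other side's columns.
Matching on s.stu_id = e.stu_id AND s.grp = e.grp. A NULL in a compared column never satisfies the condition.
- s (stu_id=NULL, grp=MT) has no partner → padded with NULL.
- s (stu_id=1, grp=NU) has no partner → padded with NULL.
- s (stu_id=3, grp=MT) has no partner → padded with NULL.
- s (stu_id=4, grp=JV) has no partner → padded with NULL.
- s (stu_id=1, grp=JV) has no partner → padded with NULL.
- s (stu_id=3, grp=MT) has no partner → padded with NULL.
- s (stu_id=1, grp=NU) has no partner → padded with NULL.
- 6 row(s) from e found no s partner → padded with NULL.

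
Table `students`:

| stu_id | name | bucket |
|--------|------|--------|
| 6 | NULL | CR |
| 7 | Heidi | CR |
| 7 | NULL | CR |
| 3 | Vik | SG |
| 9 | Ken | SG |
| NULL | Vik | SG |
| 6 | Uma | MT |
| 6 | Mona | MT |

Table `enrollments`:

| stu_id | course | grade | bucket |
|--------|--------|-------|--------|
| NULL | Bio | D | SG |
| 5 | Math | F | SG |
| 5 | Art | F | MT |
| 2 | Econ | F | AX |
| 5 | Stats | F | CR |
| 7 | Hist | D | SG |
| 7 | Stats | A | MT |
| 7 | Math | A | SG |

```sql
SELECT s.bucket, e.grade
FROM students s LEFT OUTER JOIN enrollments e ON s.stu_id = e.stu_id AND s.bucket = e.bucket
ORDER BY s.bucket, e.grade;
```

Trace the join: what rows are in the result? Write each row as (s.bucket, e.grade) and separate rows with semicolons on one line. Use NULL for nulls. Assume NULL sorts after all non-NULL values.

LEFT JOIN keeps every row from `students`; unmatched rows get NULL for `enrollments`'s columns.
Matching on s.stu_id = e.stu_id AND s.bucket = e.bucket. A NULL in a compared column never satisfies the condition.
- s row (stu_id=6, bucket=CR): no match → kept, e columns NULL.
- s row (stu_id=7, bucket=CR): no match → kept, e columns NULL.
- s row (stu_id=7, bucket=CR): no match → kept, e columns NULL.
- s row (stu_id=3, bucket=SG): no match → kept, e columns NULL.
- s row (stu_id=9, bucket=SG): no match → kept, e columns NULL.
- s row (stu_id=NULL, bucket=SG): no match → kept, e columns NULL.
- s row (stu_id=6, bucket=MT): no match → kept, e columns NULL.
- s row (stu_id=6, bucket=MT): no match → kept, e columns NULL.
After projecting and ordering:
s.bucket | e.grade
CR | NULL
CR | NULL
CR | NULL
MT | NULL
MT | NULL
SG | NULL
SG | NULL
SG | NULL

(CR, NULL); (CR, NULL); (CR, NULL); (MT, NULL); (MT, NULL); (SG, NULL); (SG, NULL); (SG, NULL)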